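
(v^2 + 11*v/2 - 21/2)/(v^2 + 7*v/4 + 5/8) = 4*(2*v^2 + 11*v - 21)/(8*v^2 + 14*v + 5)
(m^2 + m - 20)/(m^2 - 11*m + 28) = (m + 5)/(m - 7)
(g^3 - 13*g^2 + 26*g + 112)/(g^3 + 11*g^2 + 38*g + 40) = (g^2 - 15*g + 56)/(g^2 + 9*g + 20)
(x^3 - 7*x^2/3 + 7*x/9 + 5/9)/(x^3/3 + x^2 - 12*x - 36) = (9*x^3 - 21*x^2 + 7*x + 5)/(3*(x^3 + 3*x^2 - 36*x - 108))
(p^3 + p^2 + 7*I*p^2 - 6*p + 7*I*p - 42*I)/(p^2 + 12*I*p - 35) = (p^2 + p - 6)/(p + 5*I)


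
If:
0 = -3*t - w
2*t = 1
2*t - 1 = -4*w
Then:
No Solution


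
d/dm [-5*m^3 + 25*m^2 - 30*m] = -15*m^2 + 50*m - 30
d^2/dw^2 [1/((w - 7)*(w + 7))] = 2*(3*w^2 + 49)/(w^6 - 147*w^4 + 7203*w^2 - 117649)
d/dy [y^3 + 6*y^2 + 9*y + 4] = 3*y^2 + 12*y + 9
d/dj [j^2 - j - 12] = 2*j - 1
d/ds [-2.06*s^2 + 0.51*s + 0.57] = 0.51 - 4.12*s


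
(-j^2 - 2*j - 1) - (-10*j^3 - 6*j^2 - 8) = 10*j^3 + 5*j^2 - 2*j + 7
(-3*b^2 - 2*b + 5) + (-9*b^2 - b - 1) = -12*b^2 - 3*b + 4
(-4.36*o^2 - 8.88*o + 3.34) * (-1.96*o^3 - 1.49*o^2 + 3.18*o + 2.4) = 8.5456*o^5 + 23.9012*o^4 - 7.18*o^3 - 43.679*o^2 - 10.6908*o + 8.016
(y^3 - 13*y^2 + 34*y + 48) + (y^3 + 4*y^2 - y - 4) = 2*y^3 - 9*y^2 + 33*y + 44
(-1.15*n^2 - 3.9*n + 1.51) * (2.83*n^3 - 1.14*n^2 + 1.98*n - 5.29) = -3.2545*n^5 - 9.726*n^4 + 6.4423*n^3 - 3.3599*n^2 + 23.6208*n - 7.9879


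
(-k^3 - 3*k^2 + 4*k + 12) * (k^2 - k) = -k^5 - 2*k^4 + 7*k^3 + 8*k^2 - 12*k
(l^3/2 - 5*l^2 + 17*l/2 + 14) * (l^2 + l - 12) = l^5/2 - 9*l^4/2 - 5*l^3/2 + 165*l^2/2 - 88*l - 168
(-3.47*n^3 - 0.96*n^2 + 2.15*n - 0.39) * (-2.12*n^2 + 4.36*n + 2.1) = 7.3564*n^5 - 13.094*n^4 - 16.0306*n^3 + 8.1848*n^2 + 2.8146*n - 0.819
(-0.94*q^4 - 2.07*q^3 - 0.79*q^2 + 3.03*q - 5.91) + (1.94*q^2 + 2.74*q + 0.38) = -0.94*q^4 - 2.07*q^3 + 1.15*q^2 + 5.77*q - 5.53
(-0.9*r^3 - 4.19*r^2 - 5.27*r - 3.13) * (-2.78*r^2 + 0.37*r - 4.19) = 2.502*r^5 + 11.3152*r^4 + 16.8713*r^3 + 24.3076*r^2 + 20.9232*r + 13.1147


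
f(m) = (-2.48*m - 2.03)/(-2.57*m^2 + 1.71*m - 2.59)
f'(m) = (-2.48*m - 2.03)*(5.14*m - 1.71)/(-2.57*m^2 + 1.71*m - 2.59)^2 - 2.48/(-2.57*m^2 + 1.71*m - 2.59)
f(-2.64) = -0.18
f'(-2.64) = -0.01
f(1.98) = 0.75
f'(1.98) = -0.42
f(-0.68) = 0.07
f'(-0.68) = 0.58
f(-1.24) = -0.12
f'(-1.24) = 0.17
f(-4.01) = -0.16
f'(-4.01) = -0.02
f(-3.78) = -0.16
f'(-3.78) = -0.02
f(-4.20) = -0.15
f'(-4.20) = -0.02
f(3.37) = 0.40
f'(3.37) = -0.14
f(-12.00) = -0.07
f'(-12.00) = -0.01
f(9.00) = 0.12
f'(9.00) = -0.02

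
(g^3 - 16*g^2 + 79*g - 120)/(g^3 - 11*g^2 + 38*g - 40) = (g^2 - 11*g + 24)/(g^2 - 6*g + 8)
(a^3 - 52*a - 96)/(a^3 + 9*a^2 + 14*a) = (a^2 - 2*a - 48)/(a*(a + 7))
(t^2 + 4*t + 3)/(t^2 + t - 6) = (t + 1)/(t - 2)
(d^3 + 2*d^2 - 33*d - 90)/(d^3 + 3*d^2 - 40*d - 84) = (d^2 + 8*d + 15)/(d^2 + 9*d + 14)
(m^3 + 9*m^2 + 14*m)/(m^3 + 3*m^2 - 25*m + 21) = m*(m + 2)/(m^2 - 4*m + 3)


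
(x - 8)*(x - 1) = x^2 - 9*x + 8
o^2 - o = o*(o - 1)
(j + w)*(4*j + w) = 4*j^2 + 5*j*w + w^2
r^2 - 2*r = r*(r - 2)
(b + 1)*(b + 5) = b^2 + 6*b + 5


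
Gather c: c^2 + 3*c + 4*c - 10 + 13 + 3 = c^2 + 7*c + 6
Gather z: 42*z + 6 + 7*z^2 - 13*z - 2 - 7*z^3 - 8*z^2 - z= -7*z^3 - z^2 + 28*z + 4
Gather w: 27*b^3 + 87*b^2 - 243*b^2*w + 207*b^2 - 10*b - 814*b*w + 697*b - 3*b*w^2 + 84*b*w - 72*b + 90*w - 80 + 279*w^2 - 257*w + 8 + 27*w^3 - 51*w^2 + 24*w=27*b^3 + 294*b^2 + 615*b + 27*w^3 + w^2*(228 - 3*b) + w*(-243*b^2 - 730*b - 143) - 72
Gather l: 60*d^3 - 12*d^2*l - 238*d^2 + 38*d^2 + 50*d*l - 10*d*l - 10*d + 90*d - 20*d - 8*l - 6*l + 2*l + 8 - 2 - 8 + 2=60*d^3 - 200*d^2 + 60*d + l*(-12*d^2 + 40*d - 12)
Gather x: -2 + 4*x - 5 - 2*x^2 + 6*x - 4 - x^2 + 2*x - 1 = -3*x^2 + 12*x - 12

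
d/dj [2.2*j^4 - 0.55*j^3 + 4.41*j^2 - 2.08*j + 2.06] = 8.8*j^3 - 1.65*j^2 + 8.82*j - 2.08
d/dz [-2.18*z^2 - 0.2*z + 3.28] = -4.36*z - 0.2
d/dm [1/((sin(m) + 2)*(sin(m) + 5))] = -(2*sin(m) + 7)*cos(m)/((sin(m) + 2)^2*(sin(m) + 5)^2)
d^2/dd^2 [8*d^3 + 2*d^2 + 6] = 48*d + 4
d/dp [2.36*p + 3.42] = 2.36000000000000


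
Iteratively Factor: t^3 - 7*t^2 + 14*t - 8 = (t - 4)*(t^2 - 3*t + 2) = (t - 4)*(t - 1)*(t - 2)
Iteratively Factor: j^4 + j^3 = (j + 1)*(j^3) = j*(j + 1)*(j^2) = j^2*(j + 1)*(j)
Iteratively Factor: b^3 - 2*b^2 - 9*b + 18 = (b + 3)*(b^2 - 5*b + 6) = (b - 2)*(b + 3)*(b - 3)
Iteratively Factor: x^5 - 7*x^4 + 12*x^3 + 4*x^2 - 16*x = (x)*(x^4 - 7*x^3 + 12*x^2 + 4*x - 16) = x*(x + 1)*(x^3 - 8*x^2 + 20*x - 16) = x*(x - 4)*(x + 1)*(x^2 - 4*x + 4) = x*(x - 4)*(x - 2)*(x + 1)*(x - 2)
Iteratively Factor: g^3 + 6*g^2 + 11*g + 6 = (g + 1)*(g^2 + 5*g + 6) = (g + 1)*(g + 3)*(g + 2)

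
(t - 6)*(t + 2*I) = t^2 - 6*t + 2*I*t - 12*I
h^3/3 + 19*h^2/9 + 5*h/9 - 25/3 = (h/3 + 1)*(h - 5/3)*(h + 5)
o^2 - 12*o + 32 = (o - 8)*(o - 4)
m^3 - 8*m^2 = m^2*(m - 8)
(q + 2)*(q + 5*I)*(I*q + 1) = I*q^3 - 4*q^2 + 2*I*q^2 - 8*q + 5*I*q + 10*I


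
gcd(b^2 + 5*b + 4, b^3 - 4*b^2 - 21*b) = 1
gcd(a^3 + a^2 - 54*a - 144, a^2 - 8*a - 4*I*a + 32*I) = a - 8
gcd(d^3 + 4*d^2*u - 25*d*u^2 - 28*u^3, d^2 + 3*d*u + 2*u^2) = d + u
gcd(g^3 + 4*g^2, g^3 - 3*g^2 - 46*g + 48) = 1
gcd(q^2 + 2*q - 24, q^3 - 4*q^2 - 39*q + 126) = q + 6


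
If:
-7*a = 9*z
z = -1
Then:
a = 9/7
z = -1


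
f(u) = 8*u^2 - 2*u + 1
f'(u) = 16*u - 2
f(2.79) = 57.69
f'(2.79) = 42.64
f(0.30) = 1.12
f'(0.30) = 2.80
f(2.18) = 34.66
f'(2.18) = 32.88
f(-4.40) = 164.68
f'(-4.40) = -72.40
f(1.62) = 18.76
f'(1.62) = 23.92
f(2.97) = 65.63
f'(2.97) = 45.52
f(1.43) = 14.50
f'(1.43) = 20.88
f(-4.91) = 203.68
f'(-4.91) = -80.56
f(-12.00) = 1177.00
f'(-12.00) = -194.00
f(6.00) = 277.00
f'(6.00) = 94.00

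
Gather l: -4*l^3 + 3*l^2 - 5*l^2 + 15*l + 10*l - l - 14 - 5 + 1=-4*l^3 - 2*l^2 + 24*l - 18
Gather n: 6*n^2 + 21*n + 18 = 6*n^2 + 21*n + 18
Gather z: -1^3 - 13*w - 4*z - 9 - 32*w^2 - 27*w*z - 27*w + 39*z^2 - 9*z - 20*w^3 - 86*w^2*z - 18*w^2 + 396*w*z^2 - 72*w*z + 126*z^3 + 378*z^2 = -20*w^3 - 50*w^2 - 40*w + 126*z^3 + z^2*(396*w + 417) + z*(-86*w^2 - 99*w - 13) - 10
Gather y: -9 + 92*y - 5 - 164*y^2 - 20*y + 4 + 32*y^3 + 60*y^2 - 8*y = 32*y^3 - 104*y^2 + 64*y - 10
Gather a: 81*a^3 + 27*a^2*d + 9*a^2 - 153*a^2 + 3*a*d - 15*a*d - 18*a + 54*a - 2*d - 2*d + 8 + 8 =81*a^3 + a^2*(27*d - 144) + a*(36 - 12*d) - 4*d + 16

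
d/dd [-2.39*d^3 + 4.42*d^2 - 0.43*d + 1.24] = -7.17*d^2 + 8.84*d - 0.43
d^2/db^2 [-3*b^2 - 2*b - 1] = -6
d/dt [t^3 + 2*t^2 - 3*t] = 3*t^2 + 4*t - 3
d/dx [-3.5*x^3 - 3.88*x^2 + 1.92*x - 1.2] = -10.5*x^2 - 7.76*x + 1.92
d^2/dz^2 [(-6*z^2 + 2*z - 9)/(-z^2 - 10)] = 2*(-2*z^3 - 153*z^2 + 60*z + 510)/(z^6 + 30*z^4 + 300*z^2 + 1000)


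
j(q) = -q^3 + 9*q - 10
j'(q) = 9 - 3*q^2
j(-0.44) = -13.87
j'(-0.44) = 8.42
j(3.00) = -10.00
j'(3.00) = -18.00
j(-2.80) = -13.25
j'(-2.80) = -14.52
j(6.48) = -223.78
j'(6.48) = -116.97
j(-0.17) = -11.53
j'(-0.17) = 8.91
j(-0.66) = -15.65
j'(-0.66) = 7.69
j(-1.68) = -20.38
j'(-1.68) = 0.53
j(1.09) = -1.49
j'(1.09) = 5.44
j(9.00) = -658.00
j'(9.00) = -234.00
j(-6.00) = 152.00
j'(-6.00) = -99.00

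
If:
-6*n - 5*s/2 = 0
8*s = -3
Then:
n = 5/32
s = -3/8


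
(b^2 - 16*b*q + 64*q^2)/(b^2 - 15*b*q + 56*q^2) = (-b + 8*q)/(-b + 7*q)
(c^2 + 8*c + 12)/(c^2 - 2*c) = (c^2 + 8*c + 12)/(c*(c - 2))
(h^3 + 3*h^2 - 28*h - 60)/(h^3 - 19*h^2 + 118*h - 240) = (h^2 + 8*h + 12)/(h^2 - 14*h + 48)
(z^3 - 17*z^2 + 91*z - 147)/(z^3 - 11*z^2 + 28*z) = (z^2 - 10*z + 21)/(z*(z - 4))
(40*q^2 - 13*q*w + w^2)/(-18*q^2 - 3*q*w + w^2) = (-40*q^2 + 13*q*w - w^2)/(18*q^2 + 3*q*w - w^2)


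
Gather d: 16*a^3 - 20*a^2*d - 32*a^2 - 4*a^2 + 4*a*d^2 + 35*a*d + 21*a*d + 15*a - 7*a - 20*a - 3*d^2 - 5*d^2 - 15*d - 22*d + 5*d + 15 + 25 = 16*a^3 - 36*a^2 - 12*a + d^2*(4*a - 8) + d*(-20*a^2 + 56*a - 32) + 40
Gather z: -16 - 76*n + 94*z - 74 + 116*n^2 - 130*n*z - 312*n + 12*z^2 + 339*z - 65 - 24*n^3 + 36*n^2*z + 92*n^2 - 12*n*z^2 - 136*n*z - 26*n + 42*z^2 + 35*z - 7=-24*n^3 + 208*n^2 - 414*n + z^2*(54 - 12*n) + z*(36*n^2 - 266*n + 468) - 162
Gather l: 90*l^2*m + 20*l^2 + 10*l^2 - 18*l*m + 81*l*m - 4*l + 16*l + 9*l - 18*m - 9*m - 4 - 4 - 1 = l^2*(90*m + 30) + l*(63*m + 21) - 27*m - 9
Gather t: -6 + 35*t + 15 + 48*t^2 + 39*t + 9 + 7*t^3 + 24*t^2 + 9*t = 7*t^3 + 72*t^2 + 83*t + 18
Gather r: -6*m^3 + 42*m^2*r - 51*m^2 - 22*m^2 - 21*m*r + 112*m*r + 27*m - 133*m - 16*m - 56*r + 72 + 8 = -6*m^3 - 73*m^2 - 122*m + r*(42*m^2 + 91*m - 56) + 80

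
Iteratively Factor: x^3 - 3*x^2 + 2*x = (x - 1)*(x^2 - 2*x) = (x - 2)*(x - 1)*(x)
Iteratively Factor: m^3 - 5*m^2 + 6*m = (m)*(m^2 - 5*m + 6) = m*(m - 3)*(m - 2)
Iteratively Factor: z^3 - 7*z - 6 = (z + 2)*(z^2 - 2*z - 3) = (z - 3)*(z + 2)*(z + 1)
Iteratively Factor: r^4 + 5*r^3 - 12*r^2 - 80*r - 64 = (r + 4)*(r^3 + r^2 - 16*r - 16) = (r + 4)^2*(r^2 - 3*r - 4) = (r + 1)*(r + 4)^2*(r - 4)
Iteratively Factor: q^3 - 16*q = (q)*(q^2 - 16) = q*(q - 4)*(q + 4)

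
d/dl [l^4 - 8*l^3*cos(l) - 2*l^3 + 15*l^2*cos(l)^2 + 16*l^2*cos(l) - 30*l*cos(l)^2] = 8*l^3*sin(l) + 4*l^3 - 16*l^2*sin(l) - 15*l^2*sin(2*l) - 24*l^2*cos(l) - 6*l^2 + 30*l*sin(2*l) + 30*l*cos(l)^2 + 32*l*cos(l) - 30*cos(l)^2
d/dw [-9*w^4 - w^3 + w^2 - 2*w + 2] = -36*w^3 - 3*w^2 + 2*w - 2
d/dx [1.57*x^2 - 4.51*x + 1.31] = 3.14*x - 4.51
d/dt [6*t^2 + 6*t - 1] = 12*t + 6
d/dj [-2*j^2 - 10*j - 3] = -4*j - 10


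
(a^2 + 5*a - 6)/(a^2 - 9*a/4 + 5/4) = 4*(a + 6)/(4*a - 5)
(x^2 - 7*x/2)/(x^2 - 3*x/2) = (2*x - 7)/(2*x - 3)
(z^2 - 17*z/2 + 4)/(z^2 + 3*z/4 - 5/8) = 4*(z - 8)/(4*z + 5)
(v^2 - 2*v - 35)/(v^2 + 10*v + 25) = (v - 7)/(v + 5)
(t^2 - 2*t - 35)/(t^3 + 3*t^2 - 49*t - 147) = (t + 5)/(t^2 + 10*t + 21)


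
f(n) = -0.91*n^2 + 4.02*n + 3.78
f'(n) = 4.02 - 1.82*n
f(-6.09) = -54.45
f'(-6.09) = 15.10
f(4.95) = 1.38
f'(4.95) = -4.99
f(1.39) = 7.61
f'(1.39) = 1.49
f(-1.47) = -4.10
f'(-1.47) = 6.70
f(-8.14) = -89.24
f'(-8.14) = 18.83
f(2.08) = 8.20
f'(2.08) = 0.23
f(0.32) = 4.97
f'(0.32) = 3.44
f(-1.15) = -2.05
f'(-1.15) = 6.11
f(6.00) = -4.86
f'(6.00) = -6.90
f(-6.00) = -53.10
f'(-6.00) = 14.94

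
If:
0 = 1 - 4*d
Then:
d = 1/4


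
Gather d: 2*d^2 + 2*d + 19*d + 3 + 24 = 2*d^2 + 21*d + 27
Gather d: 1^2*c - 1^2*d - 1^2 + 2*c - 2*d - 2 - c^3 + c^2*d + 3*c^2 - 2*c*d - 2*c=-c^3 + 3*c^2 + c + d*(c^2 - 2*c - 3) - 3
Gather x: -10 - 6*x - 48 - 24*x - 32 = -30*x - 90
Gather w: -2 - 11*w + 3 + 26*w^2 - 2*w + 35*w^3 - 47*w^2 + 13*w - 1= 35*w^3 - 21*w^2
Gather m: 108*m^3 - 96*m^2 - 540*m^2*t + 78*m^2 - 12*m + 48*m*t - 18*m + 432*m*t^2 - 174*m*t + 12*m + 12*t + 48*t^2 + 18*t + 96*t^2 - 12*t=108*m^3 + m^2*(-540*t - 18) + m*(432*t^2 - 126*t - 18) + 144*t^2 + 18*t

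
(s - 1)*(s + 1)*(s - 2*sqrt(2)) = s^3 - 2*sqrt(2)*s^2 - s + 2*sqrt(2)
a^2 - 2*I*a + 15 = (a - 5*I)*(a + 3*I)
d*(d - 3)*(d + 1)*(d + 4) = d^4 + 2*d^3 - 11*d^2 - 12*d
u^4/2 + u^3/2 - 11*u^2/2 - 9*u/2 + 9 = (u/2 + 1)*(u - 3)*(u - 1)*(u + 3)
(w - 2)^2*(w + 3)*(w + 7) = w^4 + 6*w^3 - 15*w^2 - 44*w + 84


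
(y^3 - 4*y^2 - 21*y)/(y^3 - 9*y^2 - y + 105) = y/(y - 5)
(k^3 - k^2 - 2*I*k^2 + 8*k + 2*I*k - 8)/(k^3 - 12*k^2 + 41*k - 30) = (k^2 - 2*I*k + 8)/(k^2 - 11*k + 30)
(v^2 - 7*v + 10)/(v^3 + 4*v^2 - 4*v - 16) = (v - 5)/(v^2 + 6*v + 8)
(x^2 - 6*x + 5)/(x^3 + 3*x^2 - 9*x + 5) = (x - 5)/(x^2 + 4*x - 5)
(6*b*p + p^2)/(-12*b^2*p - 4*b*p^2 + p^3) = (6*b + p)/(-12*b^2 - 4*b*p + p^2)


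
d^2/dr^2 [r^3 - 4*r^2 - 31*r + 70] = 6*r - 8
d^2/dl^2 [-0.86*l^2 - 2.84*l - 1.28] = -1.72000000000000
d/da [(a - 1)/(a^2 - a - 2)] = (a^2 - a - (a - 1)*(2*a - 1) - 2)/(-a^2 + a + 2)^2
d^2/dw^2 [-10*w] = 0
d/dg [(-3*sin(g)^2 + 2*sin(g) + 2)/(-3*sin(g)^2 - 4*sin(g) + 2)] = 6*(3*sin(g)^2 + 2)*cos(g)/(3*sin(g)^2 + 4*sin(g) - 2)^2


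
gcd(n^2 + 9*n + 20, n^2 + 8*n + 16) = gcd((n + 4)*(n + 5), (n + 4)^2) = n + 4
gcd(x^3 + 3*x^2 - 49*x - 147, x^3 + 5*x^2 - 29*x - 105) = x^2 + 10*x + 21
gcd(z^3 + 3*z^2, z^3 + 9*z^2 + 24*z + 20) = 1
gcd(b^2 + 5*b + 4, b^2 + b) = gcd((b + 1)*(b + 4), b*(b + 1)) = b + 1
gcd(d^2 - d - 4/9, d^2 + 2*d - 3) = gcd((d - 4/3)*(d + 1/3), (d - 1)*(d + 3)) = 1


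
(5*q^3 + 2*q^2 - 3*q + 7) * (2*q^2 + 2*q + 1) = 10*q^5 + 14*q^4 + 3*q^3 + 10*q^2 + 11*q + 7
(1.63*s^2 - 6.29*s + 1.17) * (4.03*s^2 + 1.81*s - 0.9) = 6.5689*s^4 - 22.3984*s^3 - 8.1368*s^2 + 7.7787*s - 1.053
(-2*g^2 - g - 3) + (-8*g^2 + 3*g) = -10*g^2 + 2*g - 3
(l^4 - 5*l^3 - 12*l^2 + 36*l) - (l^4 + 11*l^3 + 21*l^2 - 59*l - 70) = -16*l^3 - 33*l^2 + 95*l + 70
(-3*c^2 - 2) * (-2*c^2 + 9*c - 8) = 6*c^4 - 27*c^3 + 28*c^2 - 18*c + 16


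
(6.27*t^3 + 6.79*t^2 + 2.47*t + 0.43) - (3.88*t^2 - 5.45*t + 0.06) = 6.27*t^3 + 2.91*t^2 + 7.92*t + 0.37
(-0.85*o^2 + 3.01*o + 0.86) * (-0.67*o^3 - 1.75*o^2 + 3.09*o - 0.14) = 0.5695*o^5 - 0.5292*o^4 - 8.4702*o^3 + 7.9149*o^2 + 2.236*o - 0.1204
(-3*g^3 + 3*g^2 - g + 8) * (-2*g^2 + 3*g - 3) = 6*g^5 - 15*g^4 + 20*g^3 - 28*g^2 + 27*g - 24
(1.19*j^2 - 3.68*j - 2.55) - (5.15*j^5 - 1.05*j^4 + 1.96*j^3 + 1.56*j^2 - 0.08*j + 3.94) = -5.15*j^5 + 1.05*j^4 - 1.96*j^3 - 0.37*j^2 - 3.6*j - 6.49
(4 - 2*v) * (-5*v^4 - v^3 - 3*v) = 10*v^5 - 18*v^4 - 4*v^3 + 6*v^2 - 12*v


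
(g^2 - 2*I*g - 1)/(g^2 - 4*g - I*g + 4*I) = (g - I)/(g - 4)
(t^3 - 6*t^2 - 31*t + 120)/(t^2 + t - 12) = (t^2 - 3*t - 40)/(t + 4)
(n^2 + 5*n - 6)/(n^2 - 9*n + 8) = (n + 6)/(n - 8)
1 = 1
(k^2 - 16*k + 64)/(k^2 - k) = (k^2 - 16*k + 64)/(k*(k - 1))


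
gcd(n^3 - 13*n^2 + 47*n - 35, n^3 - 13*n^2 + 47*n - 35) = n^3 - 13*n^2 + 47*n - 35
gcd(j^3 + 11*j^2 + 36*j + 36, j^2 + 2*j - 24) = j + 6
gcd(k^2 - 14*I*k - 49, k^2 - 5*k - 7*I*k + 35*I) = k - 7*I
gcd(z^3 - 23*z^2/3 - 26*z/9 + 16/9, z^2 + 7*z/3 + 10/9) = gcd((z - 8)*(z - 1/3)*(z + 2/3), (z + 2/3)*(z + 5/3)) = z + 2/3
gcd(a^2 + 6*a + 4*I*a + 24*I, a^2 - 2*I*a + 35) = 1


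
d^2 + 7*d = d*(d + 7)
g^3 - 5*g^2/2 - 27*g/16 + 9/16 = (g - 3)*(g - 1/4)*(g + 3/4)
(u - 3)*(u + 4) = u^2 + u - 12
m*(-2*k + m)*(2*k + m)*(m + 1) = -4*k^2*m^2 - 4*k^2*m + m^4 + m^3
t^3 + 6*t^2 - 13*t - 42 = (t - 3)*(t + 2)*(t + 7)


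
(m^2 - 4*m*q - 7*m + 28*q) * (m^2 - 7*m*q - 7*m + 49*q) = m^4 - 11*m^3*q - 14*m^3 + 28*m^2*q^2 + 154*m^2*q + 49*m^2 - 392*m*q^2 - 539*m*q + 1372*q^2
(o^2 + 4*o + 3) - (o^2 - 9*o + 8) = 13*o - 5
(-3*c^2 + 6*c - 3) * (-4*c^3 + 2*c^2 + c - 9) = 12*c^5 - 30*c^4 + 21*c^3 + 27*c^2 - 57*c + 27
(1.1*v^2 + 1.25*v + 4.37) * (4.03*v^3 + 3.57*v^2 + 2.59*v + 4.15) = 4.433*v^5 + 8.9645*v^4 + 24.9226*v^3 + 23.4034*v^2 + 16.5058*v + 18.1355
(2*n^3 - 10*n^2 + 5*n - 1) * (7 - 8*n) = -16*n^4 + 94*n^3 - 110*n^2 + 43*n - 7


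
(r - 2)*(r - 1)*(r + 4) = r^3 + r^2 - 10*r + 8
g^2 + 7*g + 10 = (g + 2)*(g + 5)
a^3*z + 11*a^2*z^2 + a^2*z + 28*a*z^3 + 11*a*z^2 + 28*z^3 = (a + 4*z)*(a + 7*z)*(a*z + z)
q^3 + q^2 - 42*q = q*(q - 6)*(q + 7)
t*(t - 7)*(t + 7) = t^3 - 49*t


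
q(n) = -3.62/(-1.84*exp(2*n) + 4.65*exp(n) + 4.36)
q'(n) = -3.62*(3.68*exp(2*n) - 4.65*exp(n))/(-1.84*exp(2*n) + 4.65*exp(n) + 4.36)^2 = (16.833 - 13.3216*exp(n))*exp(n)/(-1.84*exp(2*n) + 4.65*exp(n) + 4.36)^2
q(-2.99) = -0.79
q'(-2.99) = 0.04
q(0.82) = -0.67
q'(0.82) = -1.03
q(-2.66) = -0.77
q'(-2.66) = 0.05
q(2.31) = 0.03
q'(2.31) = -0.06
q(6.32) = 0.00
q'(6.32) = -0.00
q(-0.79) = -0.59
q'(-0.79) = 0.13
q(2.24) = 0.03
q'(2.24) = -0.08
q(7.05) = 0.00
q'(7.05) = -0.00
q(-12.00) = -0.83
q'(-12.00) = 0.00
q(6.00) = 0.00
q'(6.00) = 0.00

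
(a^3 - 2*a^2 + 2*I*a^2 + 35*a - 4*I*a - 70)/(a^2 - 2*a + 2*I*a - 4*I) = (a^2 + 2*I*a + 35)/(a + 2*I)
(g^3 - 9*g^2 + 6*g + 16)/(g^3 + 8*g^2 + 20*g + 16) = (g^3 - 9*g^2 + 6*g + 16)/(g^3 + 8*g^2 + 20*g + 16)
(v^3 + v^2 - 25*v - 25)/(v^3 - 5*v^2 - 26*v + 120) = (v^2 - 4*v - 5)/(v^2 - 10*v + 24)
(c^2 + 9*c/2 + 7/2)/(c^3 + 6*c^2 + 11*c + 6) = (c + 7/2)/(c^2 + 5*c + 6)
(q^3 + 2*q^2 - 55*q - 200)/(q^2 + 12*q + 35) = (q^2 - 3*q - 40)/(q + 7)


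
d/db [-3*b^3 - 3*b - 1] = -9*b^2 - 3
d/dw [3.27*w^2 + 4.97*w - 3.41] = 6.54*w + 4.97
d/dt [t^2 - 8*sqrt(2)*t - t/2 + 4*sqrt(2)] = 2*t - 8*sqrt(2) - 1/2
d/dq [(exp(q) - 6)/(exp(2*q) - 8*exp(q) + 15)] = (-2*(exp(q) - 6)*(exp(q) - 4) + exp(2*q) - 8*exp(q) + 15)*exp(q)/(exp(2*q) - 8*exp(q) + 15)^2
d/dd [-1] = 0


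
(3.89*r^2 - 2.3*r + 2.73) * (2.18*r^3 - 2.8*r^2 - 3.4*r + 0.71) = 8.4802*r^5 - 15.906*r^4 - 0.834600000000001*r^3 + 2.9379*r^2 - 10.915*r + 1.9383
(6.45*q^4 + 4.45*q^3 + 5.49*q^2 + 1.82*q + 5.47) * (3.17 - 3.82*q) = -24.639*q^5 + 3.4475*q^4 - 6.8653*q^3 + 10.4509*q^2 - 15.126*q + 17.3399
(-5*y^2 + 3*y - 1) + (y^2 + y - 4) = -4*y^2 + 4*y - 5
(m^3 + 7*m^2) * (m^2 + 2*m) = m^5 + 9*m^4 + 14*m^3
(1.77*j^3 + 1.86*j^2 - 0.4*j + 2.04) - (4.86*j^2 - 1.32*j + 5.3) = 1.77*j^3 - 3.0*j^2 + 0.92*j - 3.26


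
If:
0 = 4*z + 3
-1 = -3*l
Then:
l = 1/3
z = -3/4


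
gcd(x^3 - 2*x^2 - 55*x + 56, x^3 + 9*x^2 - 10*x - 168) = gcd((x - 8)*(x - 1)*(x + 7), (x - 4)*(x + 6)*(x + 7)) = x + 7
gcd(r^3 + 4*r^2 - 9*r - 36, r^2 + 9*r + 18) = r + 3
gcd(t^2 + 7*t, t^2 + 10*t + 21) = t + 7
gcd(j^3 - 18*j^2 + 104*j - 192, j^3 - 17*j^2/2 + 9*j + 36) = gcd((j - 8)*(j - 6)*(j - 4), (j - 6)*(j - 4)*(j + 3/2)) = j^2 - 10*j + 24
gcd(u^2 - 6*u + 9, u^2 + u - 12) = u - 3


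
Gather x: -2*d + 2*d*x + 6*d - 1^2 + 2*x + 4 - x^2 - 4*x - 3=4*d - x^2 + x*(2*d - 2)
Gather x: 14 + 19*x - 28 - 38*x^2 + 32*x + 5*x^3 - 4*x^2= 5*x^3 - 42*x^2 + 51*x - 14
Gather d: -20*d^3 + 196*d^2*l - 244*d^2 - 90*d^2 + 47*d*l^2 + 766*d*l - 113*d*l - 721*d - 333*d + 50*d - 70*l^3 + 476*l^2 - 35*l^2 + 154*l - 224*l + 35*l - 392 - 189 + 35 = -20*d^3 + d^2*(196*l - 334) + d*(47*l^2 + 653*l - 1004) - 70*l^3 + 441*l^2 - 35*l - 546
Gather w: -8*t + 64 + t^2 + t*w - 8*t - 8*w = t^2 - 16*t + w*(t - 8) + 64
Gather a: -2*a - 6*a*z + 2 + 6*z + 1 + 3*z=a*(-6*z - 2) + 9*z + 3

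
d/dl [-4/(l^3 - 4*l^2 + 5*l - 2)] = 4*(3*l^2 - 8*l + 5)/(l^3 - 4*l^2 + 5*l - 2)^2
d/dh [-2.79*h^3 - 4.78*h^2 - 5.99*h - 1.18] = -8.37*h^2 - 9.56*h - 5.99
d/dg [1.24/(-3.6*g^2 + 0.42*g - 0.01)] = (8.928*g - 0.5208)/(3.6*g^2 - 0.42*g + 0.01)^2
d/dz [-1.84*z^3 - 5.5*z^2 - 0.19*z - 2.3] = -5.52*z^2 - 11.0*z - 0.19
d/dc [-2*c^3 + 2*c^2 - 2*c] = -6*c^2 + 4*c - 2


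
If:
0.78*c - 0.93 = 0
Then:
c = 1.19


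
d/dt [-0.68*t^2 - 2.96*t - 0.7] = -1.36*t - 2.96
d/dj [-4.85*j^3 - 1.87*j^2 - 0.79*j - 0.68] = -14.55*j^2 - 3.74*j - 0.79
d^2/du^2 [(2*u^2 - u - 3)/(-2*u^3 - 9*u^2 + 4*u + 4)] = 2*(-8*u^6 + 12*u^5 + 78*u^4 + 337*u^3 + 489*u^2 - 144*u + 108)/(8*u^9 + 108*u^8 + 438*u^7 + 249*u^6 - 1308*u^5 - 348*u^4 + 896*u^3 + 240*u^2 - 192*u - 64)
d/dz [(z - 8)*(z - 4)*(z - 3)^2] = 4*z^3 - 54*z^2 + 226*z - 300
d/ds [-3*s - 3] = -3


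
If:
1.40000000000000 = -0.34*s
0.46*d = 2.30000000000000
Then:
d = 5.00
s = -4.12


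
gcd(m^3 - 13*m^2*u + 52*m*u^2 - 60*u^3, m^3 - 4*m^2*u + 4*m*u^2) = -m + 2*u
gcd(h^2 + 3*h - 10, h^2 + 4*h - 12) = h - 2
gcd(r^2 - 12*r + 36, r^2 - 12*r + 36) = r^2 - 12*r + 36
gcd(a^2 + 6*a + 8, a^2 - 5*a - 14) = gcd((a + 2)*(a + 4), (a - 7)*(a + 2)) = a + 2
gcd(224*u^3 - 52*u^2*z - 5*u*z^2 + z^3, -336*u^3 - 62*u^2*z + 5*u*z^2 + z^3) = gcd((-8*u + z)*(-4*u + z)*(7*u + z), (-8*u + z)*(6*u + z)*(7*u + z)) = -56*u^2 - u*z + z^2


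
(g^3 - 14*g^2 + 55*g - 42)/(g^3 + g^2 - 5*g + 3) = (g^2 - 13*g + 42)/(g^2 + 2*g - 3)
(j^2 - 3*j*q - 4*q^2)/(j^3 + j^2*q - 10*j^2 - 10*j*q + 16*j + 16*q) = (j - 4*q)/(j^2 - 10*j + 16)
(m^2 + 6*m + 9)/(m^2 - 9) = (m + 3)/(m - 3)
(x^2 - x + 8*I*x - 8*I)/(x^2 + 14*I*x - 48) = (x - 1)/(x + 6*I)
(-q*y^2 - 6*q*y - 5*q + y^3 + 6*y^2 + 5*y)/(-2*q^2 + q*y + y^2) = (y^2 + 6*y + 5)/(2*q + y)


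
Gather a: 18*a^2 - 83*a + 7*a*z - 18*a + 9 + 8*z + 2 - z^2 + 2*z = 18*a^2 + a*(7*z - 101) - z^2 + 10*z + 11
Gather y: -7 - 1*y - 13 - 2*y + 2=-3*y - 18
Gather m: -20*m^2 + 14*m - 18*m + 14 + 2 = -20*m^2 - 4*m + 16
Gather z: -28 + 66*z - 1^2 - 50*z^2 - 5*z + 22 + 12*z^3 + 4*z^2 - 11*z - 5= 12*z^3 - 46*z^2 + 50*z - 12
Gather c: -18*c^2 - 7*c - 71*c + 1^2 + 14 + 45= -18*c^2 - 78*c + 60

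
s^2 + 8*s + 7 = (s + 1)*(s + 7)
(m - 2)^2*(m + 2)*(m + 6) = m^4 + 4*m^3 - 16*m^2 - 16*m + 48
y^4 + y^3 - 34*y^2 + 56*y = y*(y - 4)*(y - 2)*(y + 7)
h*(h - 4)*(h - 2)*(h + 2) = h^4 - 4*h^3 - 4*h^2 + 16*h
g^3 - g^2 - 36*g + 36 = (g - 6)*(g - 1)*(g + 6)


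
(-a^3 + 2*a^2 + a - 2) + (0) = -a^3 + 2*a^2 + a - 2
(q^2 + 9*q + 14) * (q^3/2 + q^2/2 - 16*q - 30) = q^5/2 + 5*q^4 - 9*q^3/2 - 167*q^2 - 494*q - 420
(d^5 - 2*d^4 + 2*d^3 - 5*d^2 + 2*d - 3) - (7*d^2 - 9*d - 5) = d^5 - 2*d^4 + 2*d^3 - 12*d^2 + 11*d + 2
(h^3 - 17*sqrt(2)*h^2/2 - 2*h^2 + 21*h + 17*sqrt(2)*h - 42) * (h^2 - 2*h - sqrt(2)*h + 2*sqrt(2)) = h^5 - 19*sqrt(2)*h^4/2 - 4*h^4 + 42*h^3 + 38*sqrt(2)*h^3 - 152*h^2 - 59*sqrt(2)*h^2 + 84*sqrt(2)*h + 152*h - 84*sqrt(2)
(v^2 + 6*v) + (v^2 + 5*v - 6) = 2*v^2 + 11*v - 6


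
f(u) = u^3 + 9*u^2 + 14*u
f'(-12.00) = 230.00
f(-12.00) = -600.00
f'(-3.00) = -13.00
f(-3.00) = 12.00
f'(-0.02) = 13.64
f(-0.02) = -0.28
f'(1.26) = 41.44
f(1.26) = 33.93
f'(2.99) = 94.64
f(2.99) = 149.05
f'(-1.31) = -4.43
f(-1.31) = -5.14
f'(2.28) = 70.64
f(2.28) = 90.56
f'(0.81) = 30.55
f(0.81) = 17.78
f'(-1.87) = -9.17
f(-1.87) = -1.25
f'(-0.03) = 13.46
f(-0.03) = -0.41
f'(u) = 3*u^2 + 18*u + 14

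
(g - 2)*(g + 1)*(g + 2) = g^3 + g^2 - 4*g - 4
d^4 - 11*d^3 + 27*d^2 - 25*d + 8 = (d - 8)*(d - 1)^3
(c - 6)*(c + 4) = c^2 - 2*c - 24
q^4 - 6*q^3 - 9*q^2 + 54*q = q*(q - 6)*(q - 3)*(q + 3)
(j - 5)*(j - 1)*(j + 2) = j^3 - 4*j^2 - 7*j + 10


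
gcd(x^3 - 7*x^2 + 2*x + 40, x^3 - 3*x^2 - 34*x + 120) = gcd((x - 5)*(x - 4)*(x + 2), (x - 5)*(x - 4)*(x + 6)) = x^2 - 9*x + 20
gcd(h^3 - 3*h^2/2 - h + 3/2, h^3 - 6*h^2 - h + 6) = h^2 - 1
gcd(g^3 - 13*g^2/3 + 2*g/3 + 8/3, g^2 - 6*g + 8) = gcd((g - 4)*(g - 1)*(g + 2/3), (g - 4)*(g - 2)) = g - 4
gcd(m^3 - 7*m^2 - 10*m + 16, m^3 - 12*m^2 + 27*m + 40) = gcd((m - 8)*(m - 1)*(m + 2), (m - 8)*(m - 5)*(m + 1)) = m - 8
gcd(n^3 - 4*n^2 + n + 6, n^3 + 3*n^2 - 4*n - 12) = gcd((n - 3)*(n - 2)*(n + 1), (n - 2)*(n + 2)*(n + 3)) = n - 2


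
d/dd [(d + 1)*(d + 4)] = 2*d + 5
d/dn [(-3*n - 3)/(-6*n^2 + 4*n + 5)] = 3*(6*n^2 - 4*n - 4*(n + 1)*(3*n - 1) - 5)/(-6*n^2 + 4*n + 5)^2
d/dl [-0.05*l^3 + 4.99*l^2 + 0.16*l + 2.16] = -0.15*l^2 + 9.98*l + 0.16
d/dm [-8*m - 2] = -8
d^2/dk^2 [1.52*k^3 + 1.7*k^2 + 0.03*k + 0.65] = 9.12*k + 3.4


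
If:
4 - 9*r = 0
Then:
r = 4/9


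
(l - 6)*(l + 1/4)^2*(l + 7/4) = l^4 - 15*l^3/4 - 201*l^2/16 - 353*l/64 - 21/32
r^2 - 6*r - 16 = (r - 8)*(r + 2)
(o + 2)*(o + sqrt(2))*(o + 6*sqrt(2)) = o^3 + 2*o^2 + 7*sqrt(2)*o^2 + 12*o + 14*sqrt(2)*o + 24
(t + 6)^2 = t^2 + 12*t + 36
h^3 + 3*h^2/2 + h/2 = h*(h + 1/2)*(h + 1)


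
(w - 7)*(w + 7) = w^2 - 49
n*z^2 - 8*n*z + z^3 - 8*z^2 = z*(n + z)*(z - 8)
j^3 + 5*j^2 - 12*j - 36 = (j - 3)*(j + 2)*(j + 6)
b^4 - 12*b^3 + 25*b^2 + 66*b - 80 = (b - 8)*(b - 5)*(b - 1)*(b + 2)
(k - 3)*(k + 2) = k^2 - k - 6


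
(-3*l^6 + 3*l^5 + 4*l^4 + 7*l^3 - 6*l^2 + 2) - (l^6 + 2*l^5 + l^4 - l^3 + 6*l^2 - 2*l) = -4*l^6 + l^5 + 3*l^4 + 8*l^3 - 12*l^2 + 2*l + 2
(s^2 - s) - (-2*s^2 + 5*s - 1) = 3*s^2 - 6*s + 1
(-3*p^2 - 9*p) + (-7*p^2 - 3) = -10*p^2 - 9*p - 3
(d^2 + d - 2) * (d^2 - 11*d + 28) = d^4 - 10*d^3 + 15*d^2 + 50*d - 56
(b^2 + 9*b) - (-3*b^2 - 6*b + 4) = 4*b^2 + 15*b - 4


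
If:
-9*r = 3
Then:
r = -1/3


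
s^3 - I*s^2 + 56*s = s*(s - 8*I)*(s + 7*I)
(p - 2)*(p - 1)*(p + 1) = p^3 - 2*p^2 - p + 2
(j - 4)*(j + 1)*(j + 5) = j^3 + 2*j^2 - 19*j - 20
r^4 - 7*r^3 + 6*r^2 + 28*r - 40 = (r - 5)*(r - 2)^2*(r + 2)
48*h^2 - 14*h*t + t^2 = (-8*h + t)*(-6*h + t)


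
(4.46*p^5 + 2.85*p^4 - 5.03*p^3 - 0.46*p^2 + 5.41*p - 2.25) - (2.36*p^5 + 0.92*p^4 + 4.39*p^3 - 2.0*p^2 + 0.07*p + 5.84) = 2.1*p^5 + 1.93*p^4 - 9.42*p^3 + 1.54*p^2 + 5.34*p - 8.09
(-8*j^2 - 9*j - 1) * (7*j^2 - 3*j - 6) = -56*j^4 - 39*j^3 + 68*j^2 + 57*j + 6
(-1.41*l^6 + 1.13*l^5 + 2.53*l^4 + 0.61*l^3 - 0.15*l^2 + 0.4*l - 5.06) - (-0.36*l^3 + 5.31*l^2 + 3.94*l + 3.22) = -1.41*l^6 + 1.13*l^5 + 2.53*l^4 + 0.97*l^3 - 5.46*l^2 - 3.54*l - 8.28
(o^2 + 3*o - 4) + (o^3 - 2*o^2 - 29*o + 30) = o^3 - o^2 - 26*o + 26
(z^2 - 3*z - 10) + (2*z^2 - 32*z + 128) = 3*z^2 - 35*z + 118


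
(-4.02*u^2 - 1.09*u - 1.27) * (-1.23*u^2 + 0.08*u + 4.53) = 4.9446*u^4 + 1.0191*u^3 - 16.7357*u^2 - 5.0393*u - 5.7531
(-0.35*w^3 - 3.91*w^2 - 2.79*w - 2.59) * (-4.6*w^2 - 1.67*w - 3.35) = 1.61*w^5 + 18.5705*w^4 + 20.5362*w^3 + 29.6718*w^2 + 13.6718*w + 8.6765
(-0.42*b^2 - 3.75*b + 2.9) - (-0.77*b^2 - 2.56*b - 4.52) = 0.35*b^2 - 1.19*b + 7.42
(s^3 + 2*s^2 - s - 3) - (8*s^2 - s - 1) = s^3 - 6*s^2 - 2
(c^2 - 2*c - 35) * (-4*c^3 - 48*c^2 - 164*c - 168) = -4*c^5 - 40*c^4 + 72*c^3 + 1840*c^2 + 6076*c + 5880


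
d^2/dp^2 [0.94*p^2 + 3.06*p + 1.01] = 1.88000000000000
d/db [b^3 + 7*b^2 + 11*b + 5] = 3*b^2 + 14*b + 11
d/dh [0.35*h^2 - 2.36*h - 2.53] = 0.7*h - 2.36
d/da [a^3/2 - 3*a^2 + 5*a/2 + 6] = 3*a^2/2 - 6*a + 5/2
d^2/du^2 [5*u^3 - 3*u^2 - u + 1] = 30*u - 6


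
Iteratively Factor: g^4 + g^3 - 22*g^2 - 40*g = (g + 2)*(g^3 - g^2 - 20*g) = (g + 2)*(g + 4)*(g^2 - 5*g) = g*(g + 2)*(g + 4)*(g - 5)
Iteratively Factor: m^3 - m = (m + 1)*(m^2 - m) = m*(m + 1)*(m - 1)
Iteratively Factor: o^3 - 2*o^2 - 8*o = (o + 2)*(o^2 - 4*o) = (o - 4)*(o + 2)*(o)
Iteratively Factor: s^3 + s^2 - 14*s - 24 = (s - 4)*(s^2 + 5*s + 6) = (s - 4)*(s + 2)*(s + 3)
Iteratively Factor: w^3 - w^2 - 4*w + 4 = (w - 2)*(w^2 + w - 2) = (w - 2)*(w + 2)*(w - 1)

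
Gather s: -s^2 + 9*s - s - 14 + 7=-s^2 + 8*s - 7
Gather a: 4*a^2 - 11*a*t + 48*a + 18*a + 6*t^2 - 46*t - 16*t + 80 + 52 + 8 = 4*a^2 + a*(66 - 11*t) + 6*t^2 - 62*t + 140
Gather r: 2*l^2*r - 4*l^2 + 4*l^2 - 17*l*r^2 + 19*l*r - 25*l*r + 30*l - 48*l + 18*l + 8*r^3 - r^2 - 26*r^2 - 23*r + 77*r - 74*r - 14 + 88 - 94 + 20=8*r^3 + r^2*(-17*l - 27) + r*(2*l^2 - 6*l - 20)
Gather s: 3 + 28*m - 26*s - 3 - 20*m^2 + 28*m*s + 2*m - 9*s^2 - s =-20*m^2 + 30*m - 9*s^2 + s*(28*m - 27)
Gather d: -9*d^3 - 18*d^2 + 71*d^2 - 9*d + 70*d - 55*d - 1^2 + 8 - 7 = -9*d^3 + 53*d^2 + 6*d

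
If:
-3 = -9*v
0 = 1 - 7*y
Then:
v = 1/3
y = 1/7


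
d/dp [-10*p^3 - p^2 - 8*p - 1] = -30*p^2 - 2*p - 8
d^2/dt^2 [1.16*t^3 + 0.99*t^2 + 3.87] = 6.96*t + 1.98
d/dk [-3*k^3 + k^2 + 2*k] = -9*k^2 + 2*k + 2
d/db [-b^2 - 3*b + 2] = -2*b - 3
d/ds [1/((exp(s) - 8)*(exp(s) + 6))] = 2*(1 - exp(s))*exp(s)/(exp(4*s) - 4*exp(3*s) - 92*exp(2*s) + 192*exp(s) + 2304)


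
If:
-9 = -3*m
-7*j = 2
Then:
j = -2/7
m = 3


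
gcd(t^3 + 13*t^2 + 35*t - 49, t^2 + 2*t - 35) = t + 7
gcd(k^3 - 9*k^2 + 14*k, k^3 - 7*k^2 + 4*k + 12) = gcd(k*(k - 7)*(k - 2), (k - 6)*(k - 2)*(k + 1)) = k - 2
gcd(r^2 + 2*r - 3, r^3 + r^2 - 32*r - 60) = 1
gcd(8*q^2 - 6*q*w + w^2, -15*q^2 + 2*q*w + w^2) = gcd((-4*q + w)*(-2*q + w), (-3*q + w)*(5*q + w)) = 1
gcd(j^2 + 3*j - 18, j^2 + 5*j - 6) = j + 6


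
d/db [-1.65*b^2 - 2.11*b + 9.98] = -3.3*b - 2.11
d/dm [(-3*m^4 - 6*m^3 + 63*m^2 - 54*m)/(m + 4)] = 3*(-3*m^4 - 20*m^3 - 3*m^2 + 168*m - 72)/(m^2 + 8*m + 16)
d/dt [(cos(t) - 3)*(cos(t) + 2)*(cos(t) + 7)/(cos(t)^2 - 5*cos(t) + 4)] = (-cos(t)^4 + 10*cos(t)^3 + 5*cos(t)^2 - 132*cos(t) + 262)*sin(t)/((cos(t) - 4)^2*(cos(t) - 1)^2)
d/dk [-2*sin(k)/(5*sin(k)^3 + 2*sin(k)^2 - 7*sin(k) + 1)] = 2*(10*sin(k)^3 + 2*sin(k)^2 - 1)*cos(k)/(5*sin(k)^3 + 2*sin(k)^2 - 7*sin(k) + 1)^2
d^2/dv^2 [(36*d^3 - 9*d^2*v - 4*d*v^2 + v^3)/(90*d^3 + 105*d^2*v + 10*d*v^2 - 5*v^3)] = 4*d*(-309*d^3 + 153*d^2*v - 27*d*v^2 + v^3)/(5*(-216*d^6 - 540*d^5*v - 342*d^4*v^2 + 55*d^3*v^3 + 57*d^2*v^4 - 15*d*v^5 + v^6))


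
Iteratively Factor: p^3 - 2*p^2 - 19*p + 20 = (p - 5)*(p^2 + 3*p - 4) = (p - 5)*(p - 1)*(p + 4)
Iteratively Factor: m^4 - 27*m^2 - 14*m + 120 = (m + 4)*(m^3 - 4*m^2 - 11*m + 30) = (m - 5)*(m + 4)*(m^2 + m - 6) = (m - 5)*(m - 2)*(m + 4)*(m + 3)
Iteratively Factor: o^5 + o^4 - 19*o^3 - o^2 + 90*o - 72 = (o - 3)*(o^4 + 4*o^3 - 7*o^2 - 22*o + 24) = (o - 3)*(o + 3)*(o^3 + o^2 - 10*o + 8) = (o - 3)*(o - 1)*(o + 3)*(o^2 + 2*o - 8) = (o - 3)*(o - 1)*(o + 3)*(o + 4)*(o - 2)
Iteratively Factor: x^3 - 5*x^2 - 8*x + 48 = (x - 4)*(x^2 - x - 12) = (x - 4)*(x + 3)*(x - 4)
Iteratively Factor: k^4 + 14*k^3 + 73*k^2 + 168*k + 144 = (k + 4)*(k^3 + 10*k^2 + 33*k + 36) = (k + 3)*(k + 4)*(k^2 + 7*k + 12) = (k + 3)^2*(k + 4)*(k + 4)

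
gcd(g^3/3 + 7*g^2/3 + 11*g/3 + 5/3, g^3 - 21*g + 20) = g + 5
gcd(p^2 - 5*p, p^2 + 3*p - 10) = 1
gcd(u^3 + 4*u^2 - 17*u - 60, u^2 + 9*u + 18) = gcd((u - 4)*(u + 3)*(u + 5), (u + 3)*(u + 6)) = u + 3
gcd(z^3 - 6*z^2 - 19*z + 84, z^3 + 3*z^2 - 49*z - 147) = z - 7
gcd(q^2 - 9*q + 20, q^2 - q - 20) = q - 5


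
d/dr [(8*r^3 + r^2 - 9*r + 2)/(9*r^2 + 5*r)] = 2*(36*r^4 + 40*r^3 + 43*r^2 - 18*r - 5)/(r^2*(81*r^2 + 90*r + 25))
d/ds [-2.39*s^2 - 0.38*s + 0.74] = -4.78*s - 0.38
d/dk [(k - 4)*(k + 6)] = 2*k + 2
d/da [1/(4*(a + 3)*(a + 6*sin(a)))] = -(a + (a + 3)*(6*cos(a) + 1) + 6*sin(a))/(4*(a + 3)^2*(a + 6*sin(a))^2)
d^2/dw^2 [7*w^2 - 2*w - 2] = 14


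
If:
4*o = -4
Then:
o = -1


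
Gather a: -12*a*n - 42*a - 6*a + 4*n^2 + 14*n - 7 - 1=a*(-12*n - 48) + 4*n^2 + 14*n - 8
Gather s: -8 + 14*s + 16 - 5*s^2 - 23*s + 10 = -5*s^2 - 9*s + 18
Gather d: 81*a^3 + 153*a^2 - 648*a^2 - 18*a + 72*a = 81*a^3 - 495*a^2 + 54*a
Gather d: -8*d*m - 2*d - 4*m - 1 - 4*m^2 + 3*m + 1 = d*(-8*m - 2) - 4*m^2 - m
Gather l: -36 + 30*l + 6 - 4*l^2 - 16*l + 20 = -4*l^2 + 14*l - 10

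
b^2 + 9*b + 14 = (b + 2)*(b + 7)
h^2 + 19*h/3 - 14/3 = (h - 2/3)*(h + 7)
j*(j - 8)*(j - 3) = j^3 - 11*j^2 + 24*j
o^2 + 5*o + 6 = (o + 2)*(o + 3)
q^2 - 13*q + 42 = (q - 7)*(q - 6)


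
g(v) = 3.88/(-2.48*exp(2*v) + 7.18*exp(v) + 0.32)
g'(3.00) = 0.01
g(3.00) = 0.00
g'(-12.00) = 0.00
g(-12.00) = 12.12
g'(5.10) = 0.00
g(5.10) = -0.00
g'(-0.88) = -1.00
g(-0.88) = 1.35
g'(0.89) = 4.82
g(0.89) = 1.25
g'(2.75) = 0.02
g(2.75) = -0.01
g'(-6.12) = -0.54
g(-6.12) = 11.56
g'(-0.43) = -0.64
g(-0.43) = 0.98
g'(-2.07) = -2.28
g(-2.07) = 3.27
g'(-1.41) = -1.53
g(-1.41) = 2.02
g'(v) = 3.88*(4.96*exp(2*v) - 7.18*exp(v))/(-2.48*exp(2*v) + 7.18*exp(v) + 0.32)^2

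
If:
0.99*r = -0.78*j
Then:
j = -1.26923076923077*r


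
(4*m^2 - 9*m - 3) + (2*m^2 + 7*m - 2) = 6*m^2 - 2*m - 5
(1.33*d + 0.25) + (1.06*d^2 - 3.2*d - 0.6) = 1.06*d^2 - 1.87*d - 0.35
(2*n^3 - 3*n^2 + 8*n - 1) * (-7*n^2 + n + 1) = -14*n^5 + 23*n^4 - 57*n^3 + 12*n^2 + 7*n - 1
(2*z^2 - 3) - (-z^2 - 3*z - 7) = 3*z^2 + 3*z + 4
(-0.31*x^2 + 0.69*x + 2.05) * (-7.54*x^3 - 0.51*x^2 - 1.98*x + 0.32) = 2.3374*x^5 - 5.0445*x^4 - 15.1951*x^3 - 2.5109*x^2 - 3.8382*x + 0.656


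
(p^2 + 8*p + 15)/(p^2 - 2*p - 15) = (p + 5)/(p - 5)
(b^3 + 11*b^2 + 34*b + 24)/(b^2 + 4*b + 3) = (b^2 + 10*b + 24)/(b + 3)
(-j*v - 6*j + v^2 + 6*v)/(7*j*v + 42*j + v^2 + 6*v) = (-j + v)/(7*j + v)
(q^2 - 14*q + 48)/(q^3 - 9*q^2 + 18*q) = (q - 8)/(q*(q - 3))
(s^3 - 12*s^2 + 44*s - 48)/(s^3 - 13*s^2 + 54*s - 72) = (s - 2)/(s - 3)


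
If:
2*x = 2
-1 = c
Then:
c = -1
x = 1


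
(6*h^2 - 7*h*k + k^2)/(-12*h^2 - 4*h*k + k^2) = (-h + k)/(2*h + k)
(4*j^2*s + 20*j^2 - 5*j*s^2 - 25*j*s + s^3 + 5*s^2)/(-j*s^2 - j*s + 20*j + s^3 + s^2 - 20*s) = (-4*j + s)/(s - 4)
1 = 1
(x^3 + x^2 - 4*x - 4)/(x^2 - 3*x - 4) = (x^2 - 4)/(x - 4)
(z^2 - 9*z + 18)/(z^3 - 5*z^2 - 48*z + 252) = (z - 3)/(z^2 + z - 42)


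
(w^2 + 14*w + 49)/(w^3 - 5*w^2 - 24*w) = (w^2 + 14*w + 49)/(w*(w^2 - 5*w - 24))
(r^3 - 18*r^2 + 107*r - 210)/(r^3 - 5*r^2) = 1 - 13/r + 42/r^2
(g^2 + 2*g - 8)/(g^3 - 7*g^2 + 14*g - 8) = (g + 4)/(g^2 - 5*g + 4)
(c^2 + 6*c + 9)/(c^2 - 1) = (c^2 + 6*c + 9)/(c^2 - 1)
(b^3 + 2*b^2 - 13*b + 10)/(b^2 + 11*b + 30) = (b^2 - 3*b + 2)/(b + 6)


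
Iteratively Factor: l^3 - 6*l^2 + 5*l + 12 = (l + 1)*(l^2 - 7*l + 12) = (l - 3)*(l + 1)*(l - 4)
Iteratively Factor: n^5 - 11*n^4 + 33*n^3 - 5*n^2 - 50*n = (n + 1)*(n^4 - 12*n^3 + 45*n^2 - 50*n) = n*(n + 1)*(n^3 - 12*n^2 + 45*n - 50) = n*(n - 5)*(n + 1)*(n^2 - 7*n + 10) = n*(n - 5)^2*(n + 1)*(n - 2)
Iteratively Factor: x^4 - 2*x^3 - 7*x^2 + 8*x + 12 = (x - 2)*(x^3 - 7*x - 6) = (x - 2)*(x + 2)*(x^2 - 2*x - 3) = (x - 2)*(x + 1)*(x + 2)*(x - 3)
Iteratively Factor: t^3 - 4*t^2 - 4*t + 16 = (t + 2)*(t^2 - 6*t + 8) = (t - 4)*(t + 2)*(t - 2)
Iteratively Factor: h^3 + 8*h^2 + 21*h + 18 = (h + 2)*(h^2 + 6*h + 9) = (h + 2)*(h + 3)*(h + 3)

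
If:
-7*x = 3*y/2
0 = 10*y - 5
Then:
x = -3/28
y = 1/2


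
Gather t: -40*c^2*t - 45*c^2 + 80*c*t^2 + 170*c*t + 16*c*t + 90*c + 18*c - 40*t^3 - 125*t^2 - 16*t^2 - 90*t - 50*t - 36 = -45*c^2 + 108*c - 40*t^3 + t^2*(80*c - 141) + t*(-40*c^2 + 186*c - 140) - 36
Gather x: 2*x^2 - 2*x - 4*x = 2*x^2 - 6*x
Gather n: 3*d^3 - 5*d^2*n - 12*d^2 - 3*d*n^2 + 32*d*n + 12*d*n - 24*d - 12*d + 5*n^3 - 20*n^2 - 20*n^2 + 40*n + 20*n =3*d^3 - 12*d^2 - 36*d + 5*n^3 + n^2*(-3*d - 40) + n*(-5*d^2 + 44*d + 60)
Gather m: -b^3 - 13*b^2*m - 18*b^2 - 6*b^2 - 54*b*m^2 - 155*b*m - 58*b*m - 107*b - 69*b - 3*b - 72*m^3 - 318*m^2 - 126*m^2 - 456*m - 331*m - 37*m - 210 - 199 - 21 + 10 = -b^3 - 24*b^2 - 179*b - 72*m^3 + m^2*(-54*b - 444) + m*(-13*b^2 - 213*b - 824) - 420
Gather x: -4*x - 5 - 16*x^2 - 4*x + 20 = -16*x^2 - 8*x + 15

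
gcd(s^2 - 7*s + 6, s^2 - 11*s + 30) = s - 6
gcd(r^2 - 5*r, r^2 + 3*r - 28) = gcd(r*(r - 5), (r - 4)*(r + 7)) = 1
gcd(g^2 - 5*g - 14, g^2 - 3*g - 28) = g - 7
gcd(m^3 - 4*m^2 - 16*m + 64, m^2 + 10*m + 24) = m + 4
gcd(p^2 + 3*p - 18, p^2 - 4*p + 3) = p - 3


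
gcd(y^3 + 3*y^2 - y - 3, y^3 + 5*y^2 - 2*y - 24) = y + 3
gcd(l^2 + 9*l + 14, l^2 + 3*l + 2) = l + 2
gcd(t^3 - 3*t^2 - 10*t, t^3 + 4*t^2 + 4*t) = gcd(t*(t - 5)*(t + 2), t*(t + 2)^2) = t^2 + 2*t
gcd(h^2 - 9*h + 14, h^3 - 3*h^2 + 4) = h - 2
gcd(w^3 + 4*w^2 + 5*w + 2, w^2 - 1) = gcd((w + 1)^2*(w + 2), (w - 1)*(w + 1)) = w + 1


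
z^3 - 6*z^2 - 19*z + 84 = (z - 7)*(z - 3)*(z + 4)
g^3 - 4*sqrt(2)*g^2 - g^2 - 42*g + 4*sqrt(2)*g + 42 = (g - 1)*(g - 7*sqrt(2))*(g + 3*sqrt(2))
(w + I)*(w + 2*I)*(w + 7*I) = w^3 + 10*I*w^2 - 23*w - 14*I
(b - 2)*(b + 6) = b^2 + 4*b - 12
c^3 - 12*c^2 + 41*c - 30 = (c - 6)*(c - 5)*(c - 1)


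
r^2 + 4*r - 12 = (r - 2)*(r + 6)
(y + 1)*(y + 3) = y^2 + 4*y + 3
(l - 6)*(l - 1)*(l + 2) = l^3 - 5*l^2 - 8*l + 12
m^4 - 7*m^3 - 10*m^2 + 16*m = m*(m - 8)*(m - 1)*(m + 2)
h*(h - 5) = h^2 - 5*h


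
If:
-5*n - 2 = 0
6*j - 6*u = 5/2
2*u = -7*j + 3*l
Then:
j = u + 5/12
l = 3*u + 35/36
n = -2/5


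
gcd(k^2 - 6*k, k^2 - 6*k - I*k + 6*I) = k - 6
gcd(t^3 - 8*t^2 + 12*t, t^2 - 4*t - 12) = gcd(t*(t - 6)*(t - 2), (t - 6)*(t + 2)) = t - 6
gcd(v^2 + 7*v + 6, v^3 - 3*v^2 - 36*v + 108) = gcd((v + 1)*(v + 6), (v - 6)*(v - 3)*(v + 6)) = v + 6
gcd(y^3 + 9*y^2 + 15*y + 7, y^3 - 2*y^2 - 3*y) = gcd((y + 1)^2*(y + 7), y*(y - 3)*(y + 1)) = y + 1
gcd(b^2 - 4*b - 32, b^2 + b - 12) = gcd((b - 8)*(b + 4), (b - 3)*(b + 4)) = b + 4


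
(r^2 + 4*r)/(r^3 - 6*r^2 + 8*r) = (r + 4)/(r^2 - 6*r + 8)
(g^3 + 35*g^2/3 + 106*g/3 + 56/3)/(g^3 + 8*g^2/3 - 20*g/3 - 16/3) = (g + 7)/(g - 2)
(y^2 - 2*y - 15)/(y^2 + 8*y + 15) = (y - 5)/(y + 5)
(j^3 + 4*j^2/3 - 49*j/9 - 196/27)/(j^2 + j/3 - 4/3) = (j^2 - 49/9)/(j - 1)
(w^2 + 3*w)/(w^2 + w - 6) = w/(w - 2)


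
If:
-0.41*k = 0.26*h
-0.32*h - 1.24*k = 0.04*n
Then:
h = 0.0857740585774059*n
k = -0.0543933054393305*n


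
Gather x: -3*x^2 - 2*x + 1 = -3*x^2 - 2*x + 1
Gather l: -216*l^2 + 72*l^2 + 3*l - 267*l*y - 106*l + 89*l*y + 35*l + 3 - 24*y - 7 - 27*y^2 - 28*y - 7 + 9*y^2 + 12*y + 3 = -144*l^2 + l*(-178*y - 68) - 18*y^2 - 40*y - 8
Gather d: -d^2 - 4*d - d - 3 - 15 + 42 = -d^2 - 5*d + 24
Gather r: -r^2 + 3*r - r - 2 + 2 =-r^2 + 2*r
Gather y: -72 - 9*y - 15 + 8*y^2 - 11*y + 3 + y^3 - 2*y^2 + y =y^3 + 6*y^2 - 19*y - 84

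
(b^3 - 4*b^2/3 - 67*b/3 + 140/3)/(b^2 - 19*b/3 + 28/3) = b + 5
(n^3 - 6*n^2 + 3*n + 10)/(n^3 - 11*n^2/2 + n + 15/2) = 2*(n - 2)/(2*n - 3)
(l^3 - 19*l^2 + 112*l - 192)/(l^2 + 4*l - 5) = (l^3 - 19*l^2 + 112*l - 192)/(l^2 + 4*l - 5)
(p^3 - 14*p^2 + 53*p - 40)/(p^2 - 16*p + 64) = (p^2 - 6*p + 5)/(p - 8)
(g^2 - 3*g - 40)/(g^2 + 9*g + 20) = (g - 8)/(g + 4)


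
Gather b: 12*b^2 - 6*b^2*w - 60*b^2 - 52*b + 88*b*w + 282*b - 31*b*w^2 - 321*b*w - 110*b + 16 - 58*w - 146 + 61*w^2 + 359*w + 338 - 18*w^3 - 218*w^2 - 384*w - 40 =b^2*(-6*w - 48) + b*(-31*w^2 - 233*w + 120) - 18*w^3 - 157*w^2 - 83*w + 168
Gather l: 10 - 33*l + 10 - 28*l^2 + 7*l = -28*l^2 - 26*l + 20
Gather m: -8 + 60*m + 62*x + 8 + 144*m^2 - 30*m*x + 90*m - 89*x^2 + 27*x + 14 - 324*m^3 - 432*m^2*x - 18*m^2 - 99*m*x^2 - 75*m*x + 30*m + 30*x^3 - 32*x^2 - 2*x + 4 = -324*m^3 + m^2*(126 - 432*x) + m*(-99*x^2 - 105*x + 180) + 30*x^3 - 121*x^2 + 87*x + 18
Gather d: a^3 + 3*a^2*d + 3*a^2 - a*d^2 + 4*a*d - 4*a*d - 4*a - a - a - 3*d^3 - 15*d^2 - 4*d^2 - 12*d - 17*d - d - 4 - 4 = a^3 + 3*a^2 - 6*a - 3*d^3 + d^2*(-a - 19) + d*(3*a^2 - 30) - 8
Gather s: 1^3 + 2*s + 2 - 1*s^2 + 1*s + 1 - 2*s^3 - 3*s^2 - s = -2*s^3 - 4*s^2 + 2*s + 4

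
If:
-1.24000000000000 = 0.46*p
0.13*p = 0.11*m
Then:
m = -3.19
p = -2.70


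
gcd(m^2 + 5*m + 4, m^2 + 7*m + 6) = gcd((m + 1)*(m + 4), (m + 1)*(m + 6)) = m + 1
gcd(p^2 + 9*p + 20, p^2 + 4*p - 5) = p + 5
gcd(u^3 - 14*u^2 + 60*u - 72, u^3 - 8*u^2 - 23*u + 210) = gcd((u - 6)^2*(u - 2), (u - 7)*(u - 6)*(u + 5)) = u - 6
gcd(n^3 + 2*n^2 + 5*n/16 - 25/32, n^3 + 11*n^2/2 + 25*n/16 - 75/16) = n + 5/4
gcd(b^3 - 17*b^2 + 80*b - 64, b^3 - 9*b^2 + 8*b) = b^2 - 9*b + 8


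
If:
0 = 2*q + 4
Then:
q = -2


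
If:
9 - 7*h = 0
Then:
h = 9/7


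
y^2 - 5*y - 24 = (y - 8)*(y + 3)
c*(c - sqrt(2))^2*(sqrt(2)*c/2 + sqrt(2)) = sqrt(2)*c^4/2 - 2*c^3 + sqrt(2)*c^3 - 4*c^2 + sqrt(2)*c^2 + 2*sqrt(2)*c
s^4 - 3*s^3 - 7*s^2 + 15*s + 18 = (s - 3)^2*(s + 1)*(s + 2)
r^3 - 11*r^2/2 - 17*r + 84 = (r - 6)*(r - 7/2)*(r + 4)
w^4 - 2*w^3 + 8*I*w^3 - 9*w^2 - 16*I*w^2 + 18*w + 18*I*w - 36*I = (w - 2)*(w - I)*(w + 3*I)*(w + 6*I)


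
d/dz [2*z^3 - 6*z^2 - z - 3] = 6*z^2 - 12*z - 1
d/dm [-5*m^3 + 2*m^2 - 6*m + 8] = -15*m^2 + 4*m - 6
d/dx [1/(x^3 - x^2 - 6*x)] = (-3*x^2 + 2*x + 6)/(x^2*(-x^2 + x + 6)^2)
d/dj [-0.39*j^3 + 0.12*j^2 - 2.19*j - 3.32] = -1.17*j^2 + 0.24*j - 2.19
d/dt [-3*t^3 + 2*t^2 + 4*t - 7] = -9*t^2 + 4*t + 4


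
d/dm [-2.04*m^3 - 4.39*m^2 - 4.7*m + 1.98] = -6.12*m^2 - 8.78*m - 4.7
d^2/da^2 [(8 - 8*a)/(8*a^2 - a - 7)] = -1024/(512*a^3 + 1344*a^2 + 1176*a + 343)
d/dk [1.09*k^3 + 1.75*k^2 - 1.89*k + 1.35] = 3.27*k^2 + 3.5*k - 1.89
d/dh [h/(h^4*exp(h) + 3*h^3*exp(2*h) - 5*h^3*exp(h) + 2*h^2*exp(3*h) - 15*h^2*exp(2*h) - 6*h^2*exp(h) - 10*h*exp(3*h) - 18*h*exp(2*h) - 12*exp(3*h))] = (h^4 + 3*h^3*exp(h) - 5*h^3 + 2*h^2*exp(2*h) - 15*h^2*exp(h) - 6*h^2 + h*(-h^4 - 6*h^3*exp(h) + h^3 - 6*h^2*exp(2*h) + 21*h^2*exp(h) + 21*h^2 + 26*h*exp(2*h) + 66*h*exp(h) + 12*h + 46*exp(2*h) + 18*exp(h)) - 10*h*exp(2*h) - 18*h*exp(h) - 12*exp(2*h))*exp(-h)/(-h^4 - 3*h^3*exp(h) + 5*h^3 - 2*h^2*exp(2*h) + 15*h^2*exp(h) + 6*h^2 + 10*h*exp(2*h) + 18*h*exp(h) + 12*exp(2*h))^2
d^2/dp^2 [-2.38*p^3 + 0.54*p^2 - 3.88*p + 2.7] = 1.08 - 14.28*p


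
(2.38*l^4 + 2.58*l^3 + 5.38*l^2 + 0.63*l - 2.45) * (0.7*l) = 1.666*l^5 + 1.806*l^4 + 3.766*l^3 + 0.441*l^2 - 1.715*l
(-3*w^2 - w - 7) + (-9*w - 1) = -3*w^2 - 10*w - 8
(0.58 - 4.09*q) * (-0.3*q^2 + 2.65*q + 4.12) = 1.227*q^3 - 11.0125*q^2 - 15.3138*q + 2.3896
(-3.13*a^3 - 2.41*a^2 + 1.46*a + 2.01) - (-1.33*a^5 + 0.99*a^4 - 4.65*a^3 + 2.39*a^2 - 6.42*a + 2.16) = 1.33*a^5 - 0.99*a^4 + 1.52*a^3 - 4.8*a^2 + 7.88*a - 0.15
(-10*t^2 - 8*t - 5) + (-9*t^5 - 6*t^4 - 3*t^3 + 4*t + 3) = -9*t^5 - 6*t^4 - 3*t^3 - 10*t^2 - 4*t - 2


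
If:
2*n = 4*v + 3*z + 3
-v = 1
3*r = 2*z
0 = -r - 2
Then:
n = -5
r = -2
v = -1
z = -3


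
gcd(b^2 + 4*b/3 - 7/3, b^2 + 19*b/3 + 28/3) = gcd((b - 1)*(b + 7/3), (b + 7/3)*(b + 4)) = b + 7/3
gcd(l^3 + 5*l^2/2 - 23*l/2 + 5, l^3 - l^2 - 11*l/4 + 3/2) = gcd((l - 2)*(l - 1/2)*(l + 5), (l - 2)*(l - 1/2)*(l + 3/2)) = l^2 - 5*l/2 + 1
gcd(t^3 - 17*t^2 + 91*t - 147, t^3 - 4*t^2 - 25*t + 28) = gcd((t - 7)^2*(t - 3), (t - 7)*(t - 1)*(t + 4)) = t - 7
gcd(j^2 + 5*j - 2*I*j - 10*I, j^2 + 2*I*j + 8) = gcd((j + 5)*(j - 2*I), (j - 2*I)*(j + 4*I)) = j - 2*I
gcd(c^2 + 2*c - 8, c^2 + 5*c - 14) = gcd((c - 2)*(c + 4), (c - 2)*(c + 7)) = c - 2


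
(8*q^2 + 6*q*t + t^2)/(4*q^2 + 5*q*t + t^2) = (2*q + t)/(q + t)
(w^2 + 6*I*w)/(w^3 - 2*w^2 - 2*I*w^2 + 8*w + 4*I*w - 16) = w*(w + 6*I)/(w^3 - 2*w^2*(1 + I) + 4*w*(2 + I) - 16)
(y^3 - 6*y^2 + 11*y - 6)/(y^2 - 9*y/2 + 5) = 2*(y^2 - 4*y + 3)/(2*y - 5)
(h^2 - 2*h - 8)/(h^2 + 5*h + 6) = (h - 4)/(h + 3)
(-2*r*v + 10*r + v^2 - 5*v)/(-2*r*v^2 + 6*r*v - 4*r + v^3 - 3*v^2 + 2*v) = (v - 5)/(v^2 - 3*v + 2)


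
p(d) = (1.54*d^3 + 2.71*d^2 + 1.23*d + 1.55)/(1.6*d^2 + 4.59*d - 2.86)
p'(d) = (-3.2*d - 4.59)*(1.54*d^3 + 2.71*d^2 + 1.23*d + 1.55)/(1.6*d^2 + 4.59*d - 2.86)^2 + (4.62*d^2 + 5.42*d + 1.23)/(1.6*d^2 + 4.59*d - 2.86)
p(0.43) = -4.58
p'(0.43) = -53.72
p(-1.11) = -0.24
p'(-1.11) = -0.19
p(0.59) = 8.73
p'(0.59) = -124.68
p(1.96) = 2.11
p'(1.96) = 0.54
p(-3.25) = 30.41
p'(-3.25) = -238.31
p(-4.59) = -9.81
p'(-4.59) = -2.59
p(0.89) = 2.36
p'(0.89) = -3.14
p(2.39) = 2.38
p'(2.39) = 0.67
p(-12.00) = -13.24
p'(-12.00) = 0.89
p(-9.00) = -10.68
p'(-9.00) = 0.80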